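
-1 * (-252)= 252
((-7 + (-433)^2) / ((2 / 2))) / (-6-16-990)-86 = -137257 / 506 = -271.26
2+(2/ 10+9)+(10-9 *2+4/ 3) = 68/ 15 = 4.53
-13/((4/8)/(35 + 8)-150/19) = 21242/12881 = 1.65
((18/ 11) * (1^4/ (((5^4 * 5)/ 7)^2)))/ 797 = 882/ 85615234375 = 0.00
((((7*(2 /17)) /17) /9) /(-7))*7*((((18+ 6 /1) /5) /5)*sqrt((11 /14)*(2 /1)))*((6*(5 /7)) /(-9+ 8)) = 32*sqrt(77) /10115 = 0.03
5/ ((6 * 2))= 5/ 12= 0.42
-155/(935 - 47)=-0.17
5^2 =25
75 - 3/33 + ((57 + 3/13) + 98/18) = 177071/1287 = 137.58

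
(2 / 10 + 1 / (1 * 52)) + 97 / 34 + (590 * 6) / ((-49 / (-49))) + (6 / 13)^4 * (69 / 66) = 378469446653 / 106818140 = 3543.12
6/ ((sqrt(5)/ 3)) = 18 * sqrt(5)/ 5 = 8.05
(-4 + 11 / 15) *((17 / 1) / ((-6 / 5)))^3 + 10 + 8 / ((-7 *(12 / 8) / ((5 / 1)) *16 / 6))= 42167855 / 4536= 9296.26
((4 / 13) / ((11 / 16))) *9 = 576 / 143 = 4.03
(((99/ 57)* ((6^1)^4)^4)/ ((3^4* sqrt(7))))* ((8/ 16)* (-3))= -1724011610112* sqrt(7)/ 133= -34295533667.25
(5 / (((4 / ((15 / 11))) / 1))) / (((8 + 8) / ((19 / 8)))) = 1425 / 5632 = 0.25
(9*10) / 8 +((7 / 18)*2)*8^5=917909 / 36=25497.47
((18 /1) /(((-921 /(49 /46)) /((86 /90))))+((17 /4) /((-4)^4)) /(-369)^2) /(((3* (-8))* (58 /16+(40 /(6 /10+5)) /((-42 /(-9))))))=4798321992919 /29845336031861760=0.00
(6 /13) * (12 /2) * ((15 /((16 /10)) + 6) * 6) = 3321 /13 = 255.46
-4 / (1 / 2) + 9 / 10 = -71 / 10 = -7.10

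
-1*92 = -92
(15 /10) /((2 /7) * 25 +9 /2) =21 /163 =0.13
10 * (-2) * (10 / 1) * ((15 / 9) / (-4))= 250 / 3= 83.33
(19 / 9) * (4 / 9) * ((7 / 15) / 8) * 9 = 133 / 270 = 0.49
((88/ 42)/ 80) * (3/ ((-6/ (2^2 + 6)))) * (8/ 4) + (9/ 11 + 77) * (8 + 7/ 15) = 507121/ 770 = 658.60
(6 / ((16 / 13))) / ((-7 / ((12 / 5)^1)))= -117 / 70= -1.67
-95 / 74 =-1.28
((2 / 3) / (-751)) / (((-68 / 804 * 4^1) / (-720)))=-24120 / 12767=-1.89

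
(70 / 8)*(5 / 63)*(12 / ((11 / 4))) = 100 / 33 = 3.03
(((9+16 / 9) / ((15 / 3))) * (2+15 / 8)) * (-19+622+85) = 258602 / 45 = 5746.71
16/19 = 0.84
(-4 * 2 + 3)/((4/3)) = -15/4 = -3.75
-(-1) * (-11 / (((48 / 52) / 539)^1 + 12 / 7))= -77077 / 12024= -6.41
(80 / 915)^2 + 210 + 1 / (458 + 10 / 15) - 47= 7511633555 / 46080864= 163.01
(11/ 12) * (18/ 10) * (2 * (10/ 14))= 33/ 14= 2.36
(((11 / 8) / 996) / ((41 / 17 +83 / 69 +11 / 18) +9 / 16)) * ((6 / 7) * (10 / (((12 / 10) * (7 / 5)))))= 146625 / 99678103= 0.00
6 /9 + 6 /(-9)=0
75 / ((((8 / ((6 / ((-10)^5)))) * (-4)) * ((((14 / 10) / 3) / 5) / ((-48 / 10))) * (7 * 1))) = -81 / 78400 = -0.00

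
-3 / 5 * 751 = -2253 / 5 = -450.60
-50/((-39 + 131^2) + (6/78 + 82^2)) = -650/309999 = -0.00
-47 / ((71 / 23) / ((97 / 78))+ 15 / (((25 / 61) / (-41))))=524285 / 16711503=0.03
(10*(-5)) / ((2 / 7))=-175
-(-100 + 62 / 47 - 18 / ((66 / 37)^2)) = 1186739 / 11374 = 104.34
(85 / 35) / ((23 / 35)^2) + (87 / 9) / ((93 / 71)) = 1919236 / 147591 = 13.00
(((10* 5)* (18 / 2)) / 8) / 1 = 225 / 4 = 56.25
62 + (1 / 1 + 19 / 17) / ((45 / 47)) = 5458 / 85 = 64.21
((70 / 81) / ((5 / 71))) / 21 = 142 / 243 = 0.58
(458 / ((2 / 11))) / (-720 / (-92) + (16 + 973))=57937 / 22927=2.53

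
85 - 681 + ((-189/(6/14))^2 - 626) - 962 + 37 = 192334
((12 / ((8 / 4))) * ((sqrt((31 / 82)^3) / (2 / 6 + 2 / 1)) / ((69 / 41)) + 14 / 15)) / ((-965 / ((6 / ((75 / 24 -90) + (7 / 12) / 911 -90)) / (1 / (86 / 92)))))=0.00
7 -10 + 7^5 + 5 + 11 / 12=201719 / 12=16809.92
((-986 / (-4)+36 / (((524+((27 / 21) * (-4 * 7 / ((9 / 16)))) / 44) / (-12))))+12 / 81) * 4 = 12716834 / 12933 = 983.29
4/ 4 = 1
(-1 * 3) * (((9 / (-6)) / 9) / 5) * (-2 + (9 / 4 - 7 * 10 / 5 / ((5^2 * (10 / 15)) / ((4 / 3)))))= -87 / 1000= -0.09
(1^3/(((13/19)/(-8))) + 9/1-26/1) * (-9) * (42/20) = 542.28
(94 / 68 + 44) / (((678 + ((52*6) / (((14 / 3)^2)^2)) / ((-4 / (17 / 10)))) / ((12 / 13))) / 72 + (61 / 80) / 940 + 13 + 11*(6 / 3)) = 10029480249600 / 9988736852629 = 1.00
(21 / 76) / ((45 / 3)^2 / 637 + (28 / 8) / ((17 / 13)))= 227409 / 2493446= 0.09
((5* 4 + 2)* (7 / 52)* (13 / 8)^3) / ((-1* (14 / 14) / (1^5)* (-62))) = 0.20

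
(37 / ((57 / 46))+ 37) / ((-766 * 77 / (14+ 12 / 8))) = -118141 / 6723948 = -0.02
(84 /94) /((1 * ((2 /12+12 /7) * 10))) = 882 /18565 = 0.05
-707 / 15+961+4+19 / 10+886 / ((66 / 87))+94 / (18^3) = 334824023 / 160380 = 2087.69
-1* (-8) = 8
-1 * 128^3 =-2097152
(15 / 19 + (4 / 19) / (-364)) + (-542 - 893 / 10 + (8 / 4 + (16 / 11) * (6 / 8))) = -119329047 / 190190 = -627.42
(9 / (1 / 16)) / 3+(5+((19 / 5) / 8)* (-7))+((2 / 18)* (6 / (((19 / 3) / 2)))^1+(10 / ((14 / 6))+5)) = 314791 / 5320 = 59.17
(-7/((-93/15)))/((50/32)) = 112/155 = 0.72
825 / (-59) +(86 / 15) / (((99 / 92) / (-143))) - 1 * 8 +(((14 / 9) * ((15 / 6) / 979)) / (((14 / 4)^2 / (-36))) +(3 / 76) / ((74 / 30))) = -120317459178839 / 153490615740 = -783.88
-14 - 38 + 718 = 666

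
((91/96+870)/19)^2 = 6990799321/3326976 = 2101.25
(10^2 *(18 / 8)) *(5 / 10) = 225 / 2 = 112.50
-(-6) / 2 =3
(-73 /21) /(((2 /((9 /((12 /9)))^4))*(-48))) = 4310577 /57344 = 75.17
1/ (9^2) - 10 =-809/ 81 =-9.99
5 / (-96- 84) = -1 / 36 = -0.03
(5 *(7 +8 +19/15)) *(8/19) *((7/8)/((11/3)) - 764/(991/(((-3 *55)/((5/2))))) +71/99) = 9927382780/5592213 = 1775.22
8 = 8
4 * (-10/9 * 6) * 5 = -400/3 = -133.33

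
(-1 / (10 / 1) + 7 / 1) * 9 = 621 / 10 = 62.10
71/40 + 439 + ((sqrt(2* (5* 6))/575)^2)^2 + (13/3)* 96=856.78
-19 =-19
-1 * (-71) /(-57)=-71 /57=-1.25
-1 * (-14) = 14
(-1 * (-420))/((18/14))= 980/3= 326.67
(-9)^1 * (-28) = 252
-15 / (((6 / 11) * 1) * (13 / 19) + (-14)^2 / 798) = -9405 / 388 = -24.24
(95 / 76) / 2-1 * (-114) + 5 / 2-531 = -3311 / 8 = -413.88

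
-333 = -333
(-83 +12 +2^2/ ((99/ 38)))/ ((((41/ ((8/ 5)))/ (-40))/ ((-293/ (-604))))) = 32239376/ 612909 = 52.60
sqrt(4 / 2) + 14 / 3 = 6.08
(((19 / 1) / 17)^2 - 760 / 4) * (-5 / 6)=157.29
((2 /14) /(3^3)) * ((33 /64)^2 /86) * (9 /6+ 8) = 2299 /14794752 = 0.00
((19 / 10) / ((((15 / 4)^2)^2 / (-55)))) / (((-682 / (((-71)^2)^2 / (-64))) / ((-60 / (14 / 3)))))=3955.53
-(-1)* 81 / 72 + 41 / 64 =113 / 64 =1.77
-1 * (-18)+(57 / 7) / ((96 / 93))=5799 / 224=25.89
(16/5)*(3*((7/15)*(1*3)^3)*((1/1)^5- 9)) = -24192/25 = -967.68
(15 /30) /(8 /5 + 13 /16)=40 /193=0.21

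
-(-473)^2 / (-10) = 223729 / 10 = 22372.90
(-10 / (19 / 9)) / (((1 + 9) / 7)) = -63 / 19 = -3.32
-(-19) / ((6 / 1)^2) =19 / 36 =0.53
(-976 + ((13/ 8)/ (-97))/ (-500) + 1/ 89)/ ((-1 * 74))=33702842843/ 2555368000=13.19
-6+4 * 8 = 26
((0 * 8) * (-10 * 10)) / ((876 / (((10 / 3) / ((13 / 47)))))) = 0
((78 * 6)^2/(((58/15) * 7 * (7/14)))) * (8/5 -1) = 1971216/203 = 9710.42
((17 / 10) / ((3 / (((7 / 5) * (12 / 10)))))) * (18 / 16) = 1071 / 1000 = 1.07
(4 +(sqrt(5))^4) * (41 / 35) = 1189 / 35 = 33.97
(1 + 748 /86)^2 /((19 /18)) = 3130002 /35131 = 89.10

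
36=36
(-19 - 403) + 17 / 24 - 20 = -441.29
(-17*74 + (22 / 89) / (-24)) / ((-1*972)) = 1343555 / 1038096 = 1.29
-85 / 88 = -0.97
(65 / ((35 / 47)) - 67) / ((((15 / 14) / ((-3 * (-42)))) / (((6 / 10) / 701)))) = 35784 / 17525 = 2.04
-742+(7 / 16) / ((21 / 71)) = -740.52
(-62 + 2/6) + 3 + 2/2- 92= -449/3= -149.67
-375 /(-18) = 125 /6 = 20.83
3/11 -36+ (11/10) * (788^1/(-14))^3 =-196185.24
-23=-23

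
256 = 256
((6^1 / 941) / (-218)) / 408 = -1 / 13949384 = -0.00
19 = 19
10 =10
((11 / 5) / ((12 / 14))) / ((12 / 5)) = 77 / 72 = 1.07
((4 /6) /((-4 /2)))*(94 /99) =-94 /297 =-0.32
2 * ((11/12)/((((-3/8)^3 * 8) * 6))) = -176/243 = -0.72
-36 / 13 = -2.77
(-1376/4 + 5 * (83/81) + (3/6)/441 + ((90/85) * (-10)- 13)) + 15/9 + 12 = -47068757/134946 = -348.80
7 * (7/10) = 49/10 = 4.90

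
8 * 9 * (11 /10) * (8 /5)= 3168 /25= 126.72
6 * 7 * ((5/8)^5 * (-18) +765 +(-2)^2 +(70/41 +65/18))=32696409893/1007616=32449.28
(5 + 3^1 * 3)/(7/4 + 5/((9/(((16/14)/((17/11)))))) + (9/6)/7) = 59976/10175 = 5.89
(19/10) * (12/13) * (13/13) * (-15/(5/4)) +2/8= -5407/260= -20.80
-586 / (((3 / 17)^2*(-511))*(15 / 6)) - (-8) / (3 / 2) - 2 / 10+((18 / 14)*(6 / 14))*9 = 3995498 / 160965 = 24.82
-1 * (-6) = 6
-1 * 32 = -32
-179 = -179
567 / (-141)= -189 / 47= -4.02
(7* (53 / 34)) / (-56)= -53 / 272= -0.19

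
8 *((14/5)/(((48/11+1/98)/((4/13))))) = 482944/306475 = 1.58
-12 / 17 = -0.71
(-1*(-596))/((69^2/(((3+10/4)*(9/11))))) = 298/529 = 0.56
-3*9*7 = -189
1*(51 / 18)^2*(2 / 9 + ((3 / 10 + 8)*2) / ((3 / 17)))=756.93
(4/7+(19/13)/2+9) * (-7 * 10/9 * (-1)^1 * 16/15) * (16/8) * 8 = 160000/117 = 1367.52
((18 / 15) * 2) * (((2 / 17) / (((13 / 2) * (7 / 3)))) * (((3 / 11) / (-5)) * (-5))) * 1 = 432 / 85085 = 0.01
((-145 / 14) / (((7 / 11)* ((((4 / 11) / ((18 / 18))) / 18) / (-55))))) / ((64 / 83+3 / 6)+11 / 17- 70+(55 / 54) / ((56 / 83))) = -1323455492700 / 1988383663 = -665.59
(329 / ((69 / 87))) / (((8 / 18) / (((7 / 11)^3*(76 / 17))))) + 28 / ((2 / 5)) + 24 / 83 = 49483622773 / 43194943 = 1145.59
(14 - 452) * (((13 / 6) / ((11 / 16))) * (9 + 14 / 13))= -153008 / 11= -13909.82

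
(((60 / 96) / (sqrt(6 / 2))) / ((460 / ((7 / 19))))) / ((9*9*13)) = 7*sqrt(3) / 44175456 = 0.00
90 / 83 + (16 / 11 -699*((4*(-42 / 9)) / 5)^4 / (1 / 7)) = -14644538380838 / 15406875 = -950519.71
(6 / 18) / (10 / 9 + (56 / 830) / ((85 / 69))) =105825 / 370138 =0.29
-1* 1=-1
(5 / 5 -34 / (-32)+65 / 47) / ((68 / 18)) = 23319 / 25568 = 0.91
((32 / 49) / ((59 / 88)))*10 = 28160 / 2891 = 9.74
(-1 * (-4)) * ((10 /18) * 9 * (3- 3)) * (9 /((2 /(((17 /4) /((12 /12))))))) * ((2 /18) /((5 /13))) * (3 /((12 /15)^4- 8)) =0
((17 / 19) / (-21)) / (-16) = 0.00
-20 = -20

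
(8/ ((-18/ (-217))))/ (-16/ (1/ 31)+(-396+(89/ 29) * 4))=-6293/ 57402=-0.11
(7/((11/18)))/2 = 63/11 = 5.73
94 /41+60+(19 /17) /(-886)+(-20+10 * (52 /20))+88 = 96516517 /617542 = 156.29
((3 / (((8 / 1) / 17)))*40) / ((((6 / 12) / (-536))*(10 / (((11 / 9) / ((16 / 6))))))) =-12529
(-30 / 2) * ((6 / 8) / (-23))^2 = -135 / 8464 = -0.02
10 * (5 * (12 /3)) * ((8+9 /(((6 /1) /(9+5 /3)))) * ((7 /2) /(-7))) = -2400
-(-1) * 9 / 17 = 9 / 17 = 0.53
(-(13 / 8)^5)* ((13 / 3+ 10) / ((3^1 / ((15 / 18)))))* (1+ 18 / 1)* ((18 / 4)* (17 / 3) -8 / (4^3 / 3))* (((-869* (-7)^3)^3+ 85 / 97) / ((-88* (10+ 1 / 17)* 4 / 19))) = 2889047980377110231647686745 / 944013312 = 3060389025930505344.03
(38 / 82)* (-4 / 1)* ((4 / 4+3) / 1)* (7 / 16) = -133 / 41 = -3.24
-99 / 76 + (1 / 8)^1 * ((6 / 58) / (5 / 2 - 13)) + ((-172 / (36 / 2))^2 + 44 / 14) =29100905 / 312417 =93.15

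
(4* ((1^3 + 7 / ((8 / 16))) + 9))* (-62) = -5952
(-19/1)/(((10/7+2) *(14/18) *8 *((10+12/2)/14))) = -399/512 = -0.78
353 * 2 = 706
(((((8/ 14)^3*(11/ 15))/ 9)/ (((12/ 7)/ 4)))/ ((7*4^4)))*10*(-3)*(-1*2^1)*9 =11/ 1029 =0.01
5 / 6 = 0.83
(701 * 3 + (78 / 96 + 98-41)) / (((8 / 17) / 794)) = 233333177 / 64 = 3645830.89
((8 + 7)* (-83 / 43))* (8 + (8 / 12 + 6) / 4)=-12035 / 43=-279.88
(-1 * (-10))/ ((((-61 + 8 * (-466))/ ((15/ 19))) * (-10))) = 5/ 23997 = 0.00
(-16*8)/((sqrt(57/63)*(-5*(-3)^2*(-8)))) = -16*sqrt(399)/855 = -0.37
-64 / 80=-4 / 5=-0.80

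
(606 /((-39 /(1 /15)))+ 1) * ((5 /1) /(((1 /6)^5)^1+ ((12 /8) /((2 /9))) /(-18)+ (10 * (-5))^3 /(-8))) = -18144 /1579462105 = -0.00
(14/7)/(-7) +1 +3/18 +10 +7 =751/42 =17.88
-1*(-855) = 855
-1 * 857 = -857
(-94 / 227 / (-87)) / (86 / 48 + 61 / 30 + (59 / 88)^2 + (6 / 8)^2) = 3639680 / 3698770461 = 0.00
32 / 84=0.38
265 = 265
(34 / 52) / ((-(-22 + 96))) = -17 / 1924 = -0.01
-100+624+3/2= 1051/2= 525.50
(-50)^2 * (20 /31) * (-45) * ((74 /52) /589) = -41625000 /237367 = -175.36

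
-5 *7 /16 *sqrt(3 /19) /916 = -35 *sqrt(57) /278464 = -0.00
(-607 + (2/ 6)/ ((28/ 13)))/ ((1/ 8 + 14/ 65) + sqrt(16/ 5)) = 191750/ 2863 - 1352000* sqrt(5)/ 8589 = -285.01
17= 17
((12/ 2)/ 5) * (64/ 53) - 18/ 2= -2001/ 265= -7.55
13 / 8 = 1.62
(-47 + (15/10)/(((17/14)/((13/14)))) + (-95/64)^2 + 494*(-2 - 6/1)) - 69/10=-1393527659/348160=-4002.55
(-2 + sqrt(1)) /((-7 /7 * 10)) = 0.10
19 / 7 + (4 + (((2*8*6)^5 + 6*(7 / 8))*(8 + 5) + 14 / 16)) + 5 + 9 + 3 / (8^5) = 24313500645617685 / 229376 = 105998450777.84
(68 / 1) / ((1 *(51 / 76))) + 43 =433 / 3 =144.33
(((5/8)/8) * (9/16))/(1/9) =405/1024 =0.40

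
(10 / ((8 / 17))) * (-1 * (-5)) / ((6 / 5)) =2125 / 24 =88.54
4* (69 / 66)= 46 / 11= 4.18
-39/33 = -13/11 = -1.18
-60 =-60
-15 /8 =-1.88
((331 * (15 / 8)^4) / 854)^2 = 280792859765625 / 12235892064256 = 22.95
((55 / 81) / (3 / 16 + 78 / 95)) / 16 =5225 / 124173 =0.04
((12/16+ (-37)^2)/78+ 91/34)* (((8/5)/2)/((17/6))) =107339/18785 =5.71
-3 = -3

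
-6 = -6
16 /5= 3.20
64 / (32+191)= 64 / 223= 0.29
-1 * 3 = -3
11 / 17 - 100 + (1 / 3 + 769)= 34169 / 51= 669.98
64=64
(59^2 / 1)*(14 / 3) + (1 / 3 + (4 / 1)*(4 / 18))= 146213 / 9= 16245.89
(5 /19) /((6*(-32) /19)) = -5 /192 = -0.03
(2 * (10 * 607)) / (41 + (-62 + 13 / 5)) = -15175 / 23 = -659.78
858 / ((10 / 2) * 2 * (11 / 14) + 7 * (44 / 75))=40950 / 571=71.72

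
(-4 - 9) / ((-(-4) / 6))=-39 / 2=-19.50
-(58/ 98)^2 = -841/ 2401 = -0.35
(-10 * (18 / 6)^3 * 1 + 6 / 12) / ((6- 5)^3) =-539 / 2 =-269.50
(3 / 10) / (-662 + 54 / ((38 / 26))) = -57 / 118760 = -0.00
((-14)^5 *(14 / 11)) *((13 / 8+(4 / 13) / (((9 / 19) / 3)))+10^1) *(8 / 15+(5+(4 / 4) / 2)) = -56057234.63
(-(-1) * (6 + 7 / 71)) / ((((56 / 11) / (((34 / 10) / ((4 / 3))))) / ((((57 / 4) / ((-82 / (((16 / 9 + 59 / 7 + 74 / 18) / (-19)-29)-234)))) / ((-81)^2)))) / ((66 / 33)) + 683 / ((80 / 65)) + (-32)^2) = 409017557168 / 115478610144723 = 0.00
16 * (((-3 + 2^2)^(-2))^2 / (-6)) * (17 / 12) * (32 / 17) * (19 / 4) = -304 / 9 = -33.78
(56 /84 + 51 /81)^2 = 1225 /729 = 1.68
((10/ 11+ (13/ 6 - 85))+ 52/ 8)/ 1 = -2489/ 33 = -75.42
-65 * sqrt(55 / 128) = -65 * sqrt(110) / 16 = -42.61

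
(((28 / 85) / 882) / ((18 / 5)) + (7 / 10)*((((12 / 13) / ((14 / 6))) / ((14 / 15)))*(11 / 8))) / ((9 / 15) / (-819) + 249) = 2045365 / 1248054048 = 0.00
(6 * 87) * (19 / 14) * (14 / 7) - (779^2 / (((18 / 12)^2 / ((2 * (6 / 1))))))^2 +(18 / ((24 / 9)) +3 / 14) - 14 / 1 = -2639659002490933 / 252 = -10474837311471.96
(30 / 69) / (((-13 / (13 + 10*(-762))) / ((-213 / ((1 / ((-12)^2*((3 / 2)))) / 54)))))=-188990742240 / 299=-632076061.00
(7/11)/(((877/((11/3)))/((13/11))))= 91/28941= 0.00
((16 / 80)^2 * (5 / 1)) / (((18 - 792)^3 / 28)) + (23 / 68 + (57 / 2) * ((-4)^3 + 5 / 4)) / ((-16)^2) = -70472268688451 / 10089781770240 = -6.98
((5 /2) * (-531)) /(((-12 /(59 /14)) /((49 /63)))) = 17405 /48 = 362.60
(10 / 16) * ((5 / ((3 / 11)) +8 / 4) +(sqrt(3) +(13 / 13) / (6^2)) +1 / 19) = 5 * sqrt(3) / 8 +69815 / 5472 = 13.84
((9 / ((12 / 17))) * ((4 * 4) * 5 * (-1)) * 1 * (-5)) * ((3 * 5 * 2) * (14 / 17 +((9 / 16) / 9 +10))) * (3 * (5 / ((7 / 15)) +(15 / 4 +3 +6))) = 937949625 / 8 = 117243703.12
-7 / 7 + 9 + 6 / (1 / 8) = 56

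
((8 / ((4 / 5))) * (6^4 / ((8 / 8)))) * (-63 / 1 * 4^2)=-13063680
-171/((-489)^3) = 19/12992241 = 0.00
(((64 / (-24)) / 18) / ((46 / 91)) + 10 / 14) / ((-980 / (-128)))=58592 / 1065015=0.06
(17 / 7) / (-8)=-17 / 56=-0.30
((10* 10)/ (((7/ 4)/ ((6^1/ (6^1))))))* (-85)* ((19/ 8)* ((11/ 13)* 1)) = -888250/ 91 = -9760.99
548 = 548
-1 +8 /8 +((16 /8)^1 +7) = 9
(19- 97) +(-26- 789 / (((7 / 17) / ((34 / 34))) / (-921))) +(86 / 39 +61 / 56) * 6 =642344735 / 364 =1764683.34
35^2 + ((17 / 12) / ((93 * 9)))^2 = 123580371889 / 100881936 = 1225.00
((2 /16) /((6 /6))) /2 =0.06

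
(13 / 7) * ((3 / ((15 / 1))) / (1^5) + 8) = 533 / 35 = 15.23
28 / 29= 0.97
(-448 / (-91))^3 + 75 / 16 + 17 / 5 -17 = 19405059 / 175760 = 110.41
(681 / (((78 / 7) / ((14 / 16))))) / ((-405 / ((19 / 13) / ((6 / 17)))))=-3592729 / 6570720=-0.55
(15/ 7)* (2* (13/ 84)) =65/ 98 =0.66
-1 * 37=-37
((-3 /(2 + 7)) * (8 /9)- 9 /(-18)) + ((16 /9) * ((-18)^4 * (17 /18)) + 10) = 9518375 /54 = 176266.20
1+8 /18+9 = 94 /9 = 10.44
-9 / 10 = -0.90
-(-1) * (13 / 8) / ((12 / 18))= 39 / 16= 2.44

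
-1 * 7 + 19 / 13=-72 / 13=-5.54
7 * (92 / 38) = 16.95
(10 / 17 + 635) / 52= 10805 / 884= 12.22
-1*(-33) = 33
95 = 95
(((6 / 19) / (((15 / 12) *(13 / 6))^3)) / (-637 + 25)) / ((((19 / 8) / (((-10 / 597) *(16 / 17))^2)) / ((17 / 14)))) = -0.00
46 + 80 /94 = 46.85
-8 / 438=-4 / 219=-0.02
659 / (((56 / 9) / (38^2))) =2141091 / 14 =152935.07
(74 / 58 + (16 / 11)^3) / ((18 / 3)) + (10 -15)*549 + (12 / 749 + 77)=-462673066861 / 173463906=-2667.26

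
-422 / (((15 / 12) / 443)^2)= -53002929.92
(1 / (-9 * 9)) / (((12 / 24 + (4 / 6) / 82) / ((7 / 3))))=-574 / 10125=-0.06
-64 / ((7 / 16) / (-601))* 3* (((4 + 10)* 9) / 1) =33232896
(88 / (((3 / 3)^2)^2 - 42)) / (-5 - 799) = 22 / 8241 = 0.00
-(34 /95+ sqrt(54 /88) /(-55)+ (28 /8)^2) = -4791 /380+ 3 * sqrt(33) /1210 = -12.59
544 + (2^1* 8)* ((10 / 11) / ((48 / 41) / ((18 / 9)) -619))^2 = 1692666966368 / 3111519961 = 544.00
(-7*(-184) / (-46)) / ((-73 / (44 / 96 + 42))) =7133 / 438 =16.29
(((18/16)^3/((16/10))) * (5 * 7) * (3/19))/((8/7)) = 2679075/622592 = 4.30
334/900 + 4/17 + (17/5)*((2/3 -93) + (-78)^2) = 155847889/7650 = 20372.27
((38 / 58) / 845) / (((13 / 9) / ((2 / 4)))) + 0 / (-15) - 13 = -8282519 / 637130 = -13.00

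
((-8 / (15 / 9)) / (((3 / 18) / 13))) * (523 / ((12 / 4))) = -326352 / 5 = -65270.40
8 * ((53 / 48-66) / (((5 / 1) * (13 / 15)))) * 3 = -9345 / 26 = -359.42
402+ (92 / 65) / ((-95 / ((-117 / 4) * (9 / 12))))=402.33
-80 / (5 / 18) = -288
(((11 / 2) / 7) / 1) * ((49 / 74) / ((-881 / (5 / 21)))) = -55 / 391164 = -0.00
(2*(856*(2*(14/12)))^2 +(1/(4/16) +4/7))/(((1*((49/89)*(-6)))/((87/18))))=-324339547976/27783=-11674029.01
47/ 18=2.61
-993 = -993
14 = 14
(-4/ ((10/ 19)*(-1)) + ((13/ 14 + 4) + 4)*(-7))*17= -9333/ 10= -933.30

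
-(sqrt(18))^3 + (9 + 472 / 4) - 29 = 98 - 54*sqrt(2) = 21.63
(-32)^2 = 1024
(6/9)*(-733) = -1466/3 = -488.67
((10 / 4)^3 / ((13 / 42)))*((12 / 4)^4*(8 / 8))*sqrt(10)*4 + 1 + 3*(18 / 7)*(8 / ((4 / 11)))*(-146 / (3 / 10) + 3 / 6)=-577559 / 7 + 212625*sqrt(10) / 13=-30786.94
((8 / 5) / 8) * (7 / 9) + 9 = 412 / 45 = 9.16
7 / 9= 0.78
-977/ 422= -2.32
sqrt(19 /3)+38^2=sqrt(57) /3+1444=1446.52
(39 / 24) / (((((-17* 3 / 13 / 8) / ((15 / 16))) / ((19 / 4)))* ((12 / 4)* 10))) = -3211 / 6528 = -0.49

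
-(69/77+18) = -1455/77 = -18.90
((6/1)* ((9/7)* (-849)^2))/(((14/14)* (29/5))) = 194616270/203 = 958700.84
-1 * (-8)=8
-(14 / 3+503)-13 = -1562 / 3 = -520.67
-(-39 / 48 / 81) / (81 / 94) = 611 / 52488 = 0.01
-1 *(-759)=759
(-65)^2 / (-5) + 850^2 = 721655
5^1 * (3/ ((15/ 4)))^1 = 4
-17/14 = -1.21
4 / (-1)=-4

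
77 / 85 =0.91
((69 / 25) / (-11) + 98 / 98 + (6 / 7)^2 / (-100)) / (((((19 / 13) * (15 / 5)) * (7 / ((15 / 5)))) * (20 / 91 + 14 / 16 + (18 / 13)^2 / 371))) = 1862124472 / 28251078625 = 0.07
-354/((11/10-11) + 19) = -38.90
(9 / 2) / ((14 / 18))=81 / 14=5.79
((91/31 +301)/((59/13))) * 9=1102374/1829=602.72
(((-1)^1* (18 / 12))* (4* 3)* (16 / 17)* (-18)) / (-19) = -5184 / 323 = -16.05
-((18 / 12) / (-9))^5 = 1 / 7776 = 0.00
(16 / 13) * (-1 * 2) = -32 / 13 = -2.46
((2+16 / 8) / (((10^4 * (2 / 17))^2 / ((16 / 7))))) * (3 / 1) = 867 / 43750000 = 0.00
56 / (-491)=-56 / 491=-0.11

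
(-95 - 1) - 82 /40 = -1961 /20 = -98.05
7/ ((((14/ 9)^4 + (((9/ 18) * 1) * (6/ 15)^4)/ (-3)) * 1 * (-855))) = -637875/ 455857576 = -0.00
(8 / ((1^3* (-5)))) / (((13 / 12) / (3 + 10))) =-96 / 5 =-19.20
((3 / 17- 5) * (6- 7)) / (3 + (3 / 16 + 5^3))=1312 / 34867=0.04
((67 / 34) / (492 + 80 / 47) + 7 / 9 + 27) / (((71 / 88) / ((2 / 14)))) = 4.92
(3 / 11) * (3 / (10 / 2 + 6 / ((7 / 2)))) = 63 / 517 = 0.12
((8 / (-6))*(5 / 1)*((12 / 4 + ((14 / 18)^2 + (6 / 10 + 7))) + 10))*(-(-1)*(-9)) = 34352 / 27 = 1272.30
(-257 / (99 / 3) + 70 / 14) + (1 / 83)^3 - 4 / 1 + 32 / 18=-283606253 / 56606913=-5.01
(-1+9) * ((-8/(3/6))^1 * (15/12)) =-160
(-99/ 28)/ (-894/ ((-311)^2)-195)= 1063931/ 58680188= 0.02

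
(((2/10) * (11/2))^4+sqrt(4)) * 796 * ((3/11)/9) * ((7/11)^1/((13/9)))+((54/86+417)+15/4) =38739417201/84548750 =458.19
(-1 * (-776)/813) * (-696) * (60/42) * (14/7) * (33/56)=-14852640/13279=-1118.51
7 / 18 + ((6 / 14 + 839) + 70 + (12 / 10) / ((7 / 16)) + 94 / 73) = 42027869 / 45990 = 913.85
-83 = -83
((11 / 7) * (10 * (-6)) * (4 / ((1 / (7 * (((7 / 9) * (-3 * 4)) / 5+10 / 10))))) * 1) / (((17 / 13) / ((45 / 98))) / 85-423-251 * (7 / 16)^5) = -7017490022400 / 1309613389177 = -5.36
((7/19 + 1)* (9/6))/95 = 39/1805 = 0.02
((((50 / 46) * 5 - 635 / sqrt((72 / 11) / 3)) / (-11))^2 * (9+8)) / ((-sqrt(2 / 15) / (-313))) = -422354375 * sqrt(55) / 5566+12487010324275 * sqrt(30) / 3072432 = 21697848.04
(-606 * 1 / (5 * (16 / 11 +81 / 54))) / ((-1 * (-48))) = -1111 / 1300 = -0.85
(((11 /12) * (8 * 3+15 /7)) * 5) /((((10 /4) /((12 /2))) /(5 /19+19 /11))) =76128 /133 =572.39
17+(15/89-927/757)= 1074193/67373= 15.94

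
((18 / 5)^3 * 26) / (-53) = -151632 / 6625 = -22.89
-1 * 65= -65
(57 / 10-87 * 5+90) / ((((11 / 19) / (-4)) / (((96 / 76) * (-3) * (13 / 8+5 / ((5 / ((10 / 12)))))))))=-1201122 / 55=-21838.58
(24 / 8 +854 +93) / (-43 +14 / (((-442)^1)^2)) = -92797900 / 4200319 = -22.09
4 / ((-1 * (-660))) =1 / 165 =0.01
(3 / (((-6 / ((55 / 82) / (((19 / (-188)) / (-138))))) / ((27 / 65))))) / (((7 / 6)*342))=-0.48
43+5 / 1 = 48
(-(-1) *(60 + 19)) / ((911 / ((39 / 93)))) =1027 / 28241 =0.04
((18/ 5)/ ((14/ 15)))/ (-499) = -27/ 3493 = -0.01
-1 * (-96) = 96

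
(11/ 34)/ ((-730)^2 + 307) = 11/ 18129038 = 0.00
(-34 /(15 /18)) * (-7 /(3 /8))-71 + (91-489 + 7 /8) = 11739 /40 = 293.48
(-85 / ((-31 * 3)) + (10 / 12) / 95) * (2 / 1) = 1087 / 589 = 1.85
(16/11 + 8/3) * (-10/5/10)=-136/165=-0.82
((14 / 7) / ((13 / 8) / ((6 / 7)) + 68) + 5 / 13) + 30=1326473 / 43615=30.41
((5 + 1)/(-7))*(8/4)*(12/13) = -144/91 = -1.58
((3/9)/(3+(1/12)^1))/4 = 1/37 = 0.03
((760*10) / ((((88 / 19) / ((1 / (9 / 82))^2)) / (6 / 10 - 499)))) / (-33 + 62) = -60489910880 / 25839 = -2341031.42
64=64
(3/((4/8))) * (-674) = -4044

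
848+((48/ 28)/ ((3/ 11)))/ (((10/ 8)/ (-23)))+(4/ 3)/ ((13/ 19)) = 1002308/ 1365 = 734.29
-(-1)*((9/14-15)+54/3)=51/14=3.64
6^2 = 36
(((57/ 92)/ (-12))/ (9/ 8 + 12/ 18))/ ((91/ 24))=-684/ 89999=-0.01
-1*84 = -84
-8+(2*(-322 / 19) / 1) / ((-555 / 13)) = -75988 / 10545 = -7.21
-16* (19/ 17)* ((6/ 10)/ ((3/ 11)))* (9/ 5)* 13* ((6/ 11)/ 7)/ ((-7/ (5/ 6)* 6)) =5928/ 4165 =1.42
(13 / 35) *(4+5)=117 / 35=3.34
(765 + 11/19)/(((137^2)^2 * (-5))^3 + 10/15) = -43638/311481081935860786816705027087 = -0.00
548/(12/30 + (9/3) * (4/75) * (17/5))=34250/59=580.51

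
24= 24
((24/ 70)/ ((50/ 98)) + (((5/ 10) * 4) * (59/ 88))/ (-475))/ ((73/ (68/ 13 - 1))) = 69929/ 1803100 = 0.04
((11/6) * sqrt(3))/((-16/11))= -121 * sqrt(3)/96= -2.18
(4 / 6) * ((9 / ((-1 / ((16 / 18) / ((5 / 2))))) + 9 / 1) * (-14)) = -812 / 15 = -54.13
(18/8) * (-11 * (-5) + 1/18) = 991/8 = 123.88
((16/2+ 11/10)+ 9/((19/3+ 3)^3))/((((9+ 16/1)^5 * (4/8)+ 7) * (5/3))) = 1000031/893230447200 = 0.00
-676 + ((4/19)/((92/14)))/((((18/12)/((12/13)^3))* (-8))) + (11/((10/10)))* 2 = -627900222/960089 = -654.00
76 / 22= 38 / 11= 3.45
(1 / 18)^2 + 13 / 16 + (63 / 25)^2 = 5804449 / 810000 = 7.17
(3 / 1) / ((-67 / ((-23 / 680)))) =69 / 45560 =0.00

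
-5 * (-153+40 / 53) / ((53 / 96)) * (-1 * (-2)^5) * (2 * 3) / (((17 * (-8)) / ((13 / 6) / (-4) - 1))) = 143305440 / 47753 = 3000.97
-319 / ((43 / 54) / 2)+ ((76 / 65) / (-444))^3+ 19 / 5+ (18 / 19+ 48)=-229668154294038028 / 306853486977375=-748.46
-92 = -92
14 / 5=2.80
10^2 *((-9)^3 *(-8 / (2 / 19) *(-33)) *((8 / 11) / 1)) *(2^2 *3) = -1595635200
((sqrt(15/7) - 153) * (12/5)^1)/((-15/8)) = 4896/25 - 32 * sqrt(105)/175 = 193.97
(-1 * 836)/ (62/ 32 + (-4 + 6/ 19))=254144/ 531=478.61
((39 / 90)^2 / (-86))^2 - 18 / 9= -11981491439 / 5990760000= -2.00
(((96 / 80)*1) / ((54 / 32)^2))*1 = 512 / 1215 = 0.42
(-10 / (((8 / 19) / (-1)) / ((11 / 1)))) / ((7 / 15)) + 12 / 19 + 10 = 303481 / 532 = 570.45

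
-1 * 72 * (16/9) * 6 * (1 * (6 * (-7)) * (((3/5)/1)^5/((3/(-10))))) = -8360.76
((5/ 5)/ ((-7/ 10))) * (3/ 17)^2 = -90/ 2023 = -0.04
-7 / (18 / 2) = -7 / 9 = -0.78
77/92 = 0.84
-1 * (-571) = 571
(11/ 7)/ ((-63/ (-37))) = 407/ 441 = 0.92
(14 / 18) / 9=7 / 81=0.09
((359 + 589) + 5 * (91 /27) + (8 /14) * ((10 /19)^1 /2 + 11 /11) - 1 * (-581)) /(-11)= -504886 /3591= -140.60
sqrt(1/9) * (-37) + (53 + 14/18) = 373/9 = 41.44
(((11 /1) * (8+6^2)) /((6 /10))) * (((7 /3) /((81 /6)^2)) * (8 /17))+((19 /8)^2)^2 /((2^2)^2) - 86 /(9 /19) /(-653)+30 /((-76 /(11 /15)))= 620073826244279 /90691309338624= 6.84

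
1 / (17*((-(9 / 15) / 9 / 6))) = -90 / 17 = -5.29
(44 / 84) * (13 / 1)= 143 / 21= 6.81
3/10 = 0.30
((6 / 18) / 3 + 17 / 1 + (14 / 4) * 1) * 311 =115381 / 18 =6410.06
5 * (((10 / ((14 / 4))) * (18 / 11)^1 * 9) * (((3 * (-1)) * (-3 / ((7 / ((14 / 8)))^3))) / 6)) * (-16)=-6075 / 77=-78.90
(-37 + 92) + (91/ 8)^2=11801/ 64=184.39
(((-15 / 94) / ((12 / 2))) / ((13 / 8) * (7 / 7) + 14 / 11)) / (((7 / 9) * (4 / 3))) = -99 / 11186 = -0.01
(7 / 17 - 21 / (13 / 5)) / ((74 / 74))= -1694 / 221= -7.67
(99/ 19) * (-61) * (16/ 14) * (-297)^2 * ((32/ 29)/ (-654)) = 22728283776/ 420413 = 54061.80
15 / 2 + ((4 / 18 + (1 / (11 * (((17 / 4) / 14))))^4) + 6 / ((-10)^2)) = 2143389774311 / 275136966225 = 7.79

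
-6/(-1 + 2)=-6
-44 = -44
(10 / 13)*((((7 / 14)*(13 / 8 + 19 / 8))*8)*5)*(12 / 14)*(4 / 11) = 19200 / 1001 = 19.18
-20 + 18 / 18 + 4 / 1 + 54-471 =-432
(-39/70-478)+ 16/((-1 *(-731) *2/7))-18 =-25404909/51170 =-496.48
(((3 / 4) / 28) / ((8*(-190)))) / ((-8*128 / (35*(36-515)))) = -1437 / 4980736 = -0.00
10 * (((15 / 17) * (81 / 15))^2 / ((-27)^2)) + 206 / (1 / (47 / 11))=2799088 / 3179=880.49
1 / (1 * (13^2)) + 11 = 1860 / 169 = 11.01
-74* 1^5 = -74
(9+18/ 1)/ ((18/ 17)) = 51/ 2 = 25.50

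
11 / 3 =3.67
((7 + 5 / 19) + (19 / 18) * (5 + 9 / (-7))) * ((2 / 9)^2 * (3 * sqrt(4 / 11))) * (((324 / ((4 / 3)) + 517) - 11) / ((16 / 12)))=260438 * sqrt(11) / 1539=561.26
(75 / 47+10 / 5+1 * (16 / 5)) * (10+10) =6388 / 47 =135.91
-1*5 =-5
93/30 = 31/10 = 3.10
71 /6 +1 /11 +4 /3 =875 /66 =13.26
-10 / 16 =-5 / 8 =-0.62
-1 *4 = -4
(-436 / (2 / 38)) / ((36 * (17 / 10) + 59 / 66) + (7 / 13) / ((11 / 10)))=-35538360 / 268483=-132.37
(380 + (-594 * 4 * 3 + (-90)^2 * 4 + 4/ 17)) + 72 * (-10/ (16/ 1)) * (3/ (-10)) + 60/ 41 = 35780075/ 1394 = 25667.20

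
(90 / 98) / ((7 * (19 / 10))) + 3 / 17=27201 / 110789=0.25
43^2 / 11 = 168.09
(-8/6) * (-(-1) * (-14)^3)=10976/3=3658.67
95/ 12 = 7.92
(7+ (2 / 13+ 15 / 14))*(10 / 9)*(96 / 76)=19960 / 1729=11.54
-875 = -875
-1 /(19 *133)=-1 /2527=-0.00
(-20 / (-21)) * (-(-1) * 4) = 80 / 21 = 3.81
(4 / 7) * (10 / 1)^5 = 400000 / 7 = 57142.86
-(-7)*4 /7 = 4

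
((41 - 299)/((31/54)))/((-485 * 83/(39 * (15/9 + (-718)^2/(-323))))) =-279816432012/403073315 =-694.21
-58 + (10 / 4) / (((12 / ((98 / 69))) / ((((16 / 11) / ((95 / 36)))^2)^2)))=-318014137913566 / 5485585562875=-57.97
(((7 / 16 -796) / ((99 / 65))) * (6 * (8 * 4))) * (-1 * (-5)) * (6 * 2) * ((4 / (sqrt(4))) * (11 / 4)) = -33095400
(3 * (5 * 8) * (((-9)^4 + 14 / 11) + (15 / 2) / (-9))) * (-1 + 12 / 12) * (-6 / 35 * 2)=0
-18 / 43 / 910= -9 / 19565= -0.00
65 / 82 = 0.79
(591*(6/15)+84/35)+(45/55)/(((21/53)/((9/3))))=94323/385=244.99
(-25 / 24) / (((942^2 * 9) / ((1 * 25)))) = -625 / 191670624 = -0.00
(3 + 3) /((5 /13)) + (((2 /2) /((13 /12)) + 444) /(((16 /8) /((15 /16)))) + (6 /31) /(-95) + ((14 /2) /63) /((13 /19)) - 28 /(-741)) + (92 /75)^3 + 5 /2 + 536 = 9880852934189 /12921187500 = 764.70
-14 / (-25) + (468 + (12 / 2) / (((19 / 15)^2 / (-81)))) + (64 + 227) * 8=22505204 / 9025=2493.65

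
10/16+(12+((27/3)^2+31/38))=94.44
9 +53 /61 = 602 /61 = 9.87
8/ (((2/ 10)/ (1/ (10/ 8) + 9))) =392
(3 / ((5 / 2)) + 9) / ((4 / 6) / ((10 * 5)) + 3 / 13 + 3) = 3.14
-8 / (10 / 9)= -7.20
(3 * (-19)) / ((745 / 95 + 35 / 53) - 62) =57399 / 53872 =1.07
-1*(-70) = 70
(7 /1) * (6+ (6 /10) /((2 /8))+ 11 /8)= 68.42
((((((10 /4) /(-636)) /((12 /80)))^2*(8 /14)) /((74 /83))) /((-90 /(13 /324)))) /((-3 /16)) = 134875 /128879934057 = 0.00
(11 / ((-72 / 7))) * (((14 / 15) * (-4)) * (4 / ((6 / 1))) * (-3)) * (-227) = 244706 / 135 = 1812.64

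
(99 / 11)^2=81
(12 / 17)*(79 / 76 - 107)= -24159 / 323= -74.80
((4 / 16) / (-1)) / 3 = -1 / 12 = -0.08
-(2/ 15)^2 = -4/ 225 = -0.02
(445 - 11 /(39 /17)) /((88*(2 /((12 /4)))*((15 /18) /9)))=57942 /715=81.04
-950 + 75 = -875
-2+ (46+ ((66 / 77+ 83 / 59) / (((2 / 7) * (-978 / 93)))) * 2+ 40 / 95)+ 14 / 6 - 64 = -20559167 / 1096338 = -18.75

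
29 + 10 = 39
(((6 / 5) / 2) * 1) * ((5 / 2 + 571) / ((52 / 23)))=79143 / 520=152.20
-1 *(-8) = 8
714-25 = 689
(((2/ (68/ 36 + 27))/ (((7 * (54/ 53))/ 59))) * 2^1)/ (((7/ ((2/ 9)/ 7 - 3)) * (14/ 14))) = -584749/ 1203930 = -0.49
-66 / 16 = -33 / 8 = -4.12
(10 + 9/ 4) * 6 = 73.50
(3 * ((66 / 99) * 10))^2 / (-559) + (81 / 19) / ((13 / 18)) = 5.19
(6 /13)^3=216 /2197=0.10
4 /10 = 2 /5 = 0.40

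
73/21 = 3.48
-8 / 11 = -0.73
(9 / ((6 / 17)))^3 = 132651 / 8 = 16581.38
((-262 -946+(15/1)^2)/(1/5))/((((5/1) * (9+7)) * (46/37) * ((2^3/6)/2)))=-109113/1472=-74.13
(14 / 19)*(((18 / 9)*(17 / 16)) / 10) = 119 / 760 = 0.16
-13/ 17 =-0.76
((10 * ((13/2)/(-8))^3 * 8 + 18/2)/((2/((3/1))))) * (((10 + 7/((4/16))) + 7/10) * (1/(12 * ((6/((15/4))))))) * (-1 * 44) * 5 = 22555.55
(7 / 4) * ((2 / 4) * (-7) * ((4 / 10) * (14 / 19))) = -343 / 190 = -1.81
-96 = -96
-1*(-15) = 15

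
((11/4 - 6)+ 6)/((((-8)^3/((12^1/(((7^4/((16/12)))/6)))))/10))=-165/76832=-0.00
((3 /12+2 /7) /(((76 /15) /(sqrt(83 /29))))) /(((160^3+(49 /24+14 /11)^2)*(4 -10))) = -6534*sqrt(2407) /44043172733105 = -0.00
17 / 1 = 17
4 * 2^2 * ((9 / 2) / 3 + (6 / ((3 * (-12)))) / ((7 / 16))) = 376 / 21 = 17.90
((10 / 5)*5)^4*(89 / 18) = 445000 / 9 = 49444.44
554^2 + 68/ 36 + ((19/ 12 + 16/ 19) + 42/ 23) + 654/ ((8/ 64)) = 4910808937/ 15732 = 312154.14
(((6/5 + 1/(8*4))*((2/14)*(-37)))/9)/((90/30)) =-7289/30240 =-0.24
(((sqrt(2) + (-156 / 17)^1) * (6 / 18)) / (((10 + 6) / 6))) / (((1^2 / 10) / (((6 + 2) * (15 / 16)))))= -2925 / 34 + 75 * sqrt(2) / 8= -72.77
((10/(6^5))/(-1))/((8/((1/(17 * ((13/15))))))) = -25/2291328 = -0.00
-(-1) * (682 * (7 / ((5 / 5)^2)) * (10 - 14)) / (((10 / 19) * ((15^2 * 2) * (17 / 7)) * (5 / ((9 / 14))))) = -45353 / 10625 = -4.27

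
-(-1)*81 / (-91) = -81 / 91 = -0.89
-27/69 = -9/23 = -0.39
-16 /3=-5.33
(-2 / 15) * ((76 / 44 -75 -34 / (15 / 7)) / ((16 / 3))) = 3677 / 1650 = 2.23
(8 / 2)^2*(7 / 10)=56 / 5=11.20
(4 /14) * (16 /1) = 32 /7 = 4.57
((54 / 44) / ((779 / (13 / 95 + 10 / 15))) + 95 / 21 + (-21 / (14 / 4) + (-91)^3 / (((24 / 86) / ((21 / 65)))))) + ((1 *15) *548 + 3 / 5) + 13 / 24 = -118186832110121 / 136761240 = -864183.68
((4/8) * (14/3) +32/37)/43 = 355/4773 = 0.07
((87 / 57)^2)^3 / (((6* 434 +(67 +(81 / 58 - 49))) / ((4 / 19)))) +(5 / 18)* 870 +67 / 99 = 1087712601249686848 / 4488291792303759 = 242.34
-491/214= -2.29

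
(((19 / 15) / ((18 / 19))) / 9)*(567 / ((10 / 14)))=17689 / 150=117.93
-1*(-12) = 12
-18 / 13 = -1.38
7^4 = 2401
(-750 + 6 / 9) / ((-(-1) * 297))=-2.52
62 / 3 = 20.67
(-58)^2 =3364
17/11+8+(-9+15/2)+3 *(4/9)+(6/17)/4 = 5311/561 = 9.47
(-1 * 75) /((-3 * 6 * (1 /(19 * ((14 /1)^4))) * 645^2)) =364952 /49923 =7.31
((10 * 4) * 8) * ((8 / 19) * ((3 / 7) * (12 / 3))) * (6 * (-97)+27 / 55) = -134315.48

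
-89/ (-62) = 89/ 62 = 1.44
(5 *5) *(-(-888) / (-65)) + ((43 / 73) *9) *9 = -278841 / 949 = -293.83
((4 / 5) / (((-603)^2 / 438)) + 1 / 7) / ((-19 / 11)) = -6711133 / 80599995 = -0.08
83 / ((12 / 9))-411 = -1395 / 4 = -348.75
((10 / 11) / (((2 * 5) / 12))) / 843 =4 / 3091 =0.00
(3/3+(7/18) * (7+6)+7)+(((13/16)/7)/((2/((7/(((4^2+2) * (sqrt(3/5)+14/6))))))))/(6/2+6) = 4918535/376704 - 13 * sqrt(15)/125568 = 13.06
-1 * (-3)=3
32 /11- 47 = -44.09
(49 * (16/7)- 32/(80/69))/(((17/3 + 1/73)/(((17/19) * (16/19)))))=6284424/561355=11.20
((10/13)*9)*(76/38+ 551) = 3828.46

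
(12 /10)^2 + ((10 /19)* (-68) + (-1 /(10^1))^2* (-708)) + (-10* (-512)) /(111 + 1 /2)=475583 /105925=4.49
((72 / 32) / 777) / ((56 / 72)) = 27 / 7252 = 0.00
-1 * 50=-50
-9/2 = -4.50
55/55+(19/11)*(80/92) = 633/253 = 2.50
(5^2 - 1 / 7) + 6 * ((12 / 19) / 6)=3390 / 133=25.49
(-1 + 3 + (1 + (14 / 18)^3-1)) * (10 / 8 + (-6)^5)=-56009299 / 2916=-19207.58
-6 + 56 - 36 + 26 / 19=292 / 19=15.37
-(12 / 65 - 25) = 1613 / 65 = 24.82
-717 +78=-639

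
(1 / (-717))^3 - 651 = -239959780264 / 368601813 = -651.00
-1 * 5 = -5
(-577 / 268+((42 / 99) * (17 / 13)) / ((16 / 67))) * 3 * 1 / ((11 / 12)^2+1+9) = 704250 / 14955941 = 0.05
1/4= 0.25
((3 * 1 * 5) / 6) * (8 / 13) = 20 / 13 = 1.54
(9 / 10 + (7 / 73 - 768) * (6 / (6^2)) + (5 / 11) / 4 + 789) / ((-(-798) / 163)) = 135.23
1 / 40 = 0.02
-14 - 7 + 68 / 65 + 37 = 1108 / 65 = 17.05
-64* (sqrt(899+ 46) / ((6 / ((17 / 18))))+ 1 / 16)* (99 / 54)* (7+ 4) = -16456* sqrt(105) / 27-242 / 3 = -6325.99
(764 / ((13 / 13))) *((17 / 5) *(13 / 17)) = 9932 / 5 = 1986.40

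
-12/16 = -3/4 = -0.75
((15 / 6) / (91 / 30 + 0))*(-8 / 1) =-600 / 91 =-6.59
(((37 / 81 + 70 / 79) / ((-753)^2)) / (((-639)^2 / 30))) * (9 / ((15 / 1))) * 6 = 0.00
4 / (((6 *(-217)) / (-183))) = 122 / 217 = 0.56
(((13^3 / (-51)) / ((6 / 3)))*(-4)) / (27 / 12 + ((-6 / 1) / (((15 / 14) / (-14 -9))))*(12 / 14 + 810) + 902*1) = 87880 / 107449503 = 0.00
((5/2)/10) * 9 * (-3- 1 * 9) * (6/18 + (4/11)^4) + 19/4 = -276545/58564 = -4.72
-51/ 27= -17/ 9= -1.89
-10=-10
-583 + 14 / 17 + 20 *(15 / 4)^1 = -8622 / 17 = -507.18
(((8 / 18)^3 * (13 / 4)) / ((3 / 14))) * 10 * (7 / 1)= 203840 / 2187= 93.21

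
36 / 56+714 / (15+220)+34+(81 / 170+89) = 3555963 / 27965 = 127.16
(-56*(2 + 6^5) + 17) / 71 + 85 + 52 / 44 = -4723753 / 781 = -6048.34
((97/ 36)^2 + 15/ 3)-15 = -3551/ 1296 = -2.74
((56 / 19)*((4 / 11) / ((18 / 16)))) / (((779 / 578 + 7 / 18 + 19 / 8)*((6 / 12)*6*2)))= 0.04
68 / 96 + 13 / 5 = 397 / 120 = 3.31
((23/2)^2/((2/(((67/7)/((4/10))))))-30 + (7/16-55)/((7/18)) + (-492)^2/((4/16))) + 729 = 108684461/112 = 970396.97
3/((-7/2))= -6/7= -0.86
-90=-90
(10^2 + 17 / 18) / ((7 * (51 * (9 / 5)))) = 9085 / 57834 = 0.16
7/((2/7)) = 49/2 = 24.50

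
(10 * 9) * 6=540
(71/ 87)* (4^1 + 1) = 355/ 87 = 4.08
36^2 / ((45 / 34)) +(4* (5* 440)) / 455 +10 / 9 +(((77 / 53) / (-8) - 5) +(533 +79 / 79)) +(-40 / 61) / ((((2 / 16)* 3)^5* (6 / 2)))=12859819523921 / 8578959480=1499.00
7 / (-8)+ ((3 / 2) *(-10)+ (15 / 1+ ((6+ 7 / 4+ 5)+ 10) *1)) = 21.88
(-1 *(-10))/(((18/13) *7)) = 65/63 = 1.03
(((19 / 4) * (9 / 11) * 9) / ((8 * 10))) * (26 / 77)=20007 / 135520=0.15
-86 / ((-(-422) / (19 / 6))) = -817 / 1266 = -0.65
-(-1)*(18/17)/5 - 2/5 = -16/85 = -0.19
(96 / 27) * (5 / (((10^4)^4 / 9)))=1 / 62500000000000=0.00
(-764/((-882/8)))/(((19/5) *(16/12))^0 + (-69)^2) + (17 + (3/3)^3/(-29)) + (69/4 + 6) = 4898525213/121802436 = 40.22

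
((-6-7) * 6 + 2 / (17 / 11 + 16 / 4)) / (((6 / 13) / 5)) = -153920 / 183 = -841.09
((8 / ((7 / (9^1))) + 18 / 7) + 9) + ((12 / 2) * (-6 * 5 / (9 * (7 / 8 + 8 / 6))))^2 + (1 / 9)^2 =103.89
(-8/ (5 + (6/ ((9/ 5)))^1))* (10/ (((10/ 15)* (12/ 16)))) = -96/ 5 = -19.20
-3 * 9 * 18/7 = -486/7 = -69.43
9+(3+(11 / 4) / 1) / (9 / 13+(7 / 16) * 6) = 161 / 15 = 10.73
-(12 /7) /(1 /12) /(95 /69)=-9936 /665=-14.94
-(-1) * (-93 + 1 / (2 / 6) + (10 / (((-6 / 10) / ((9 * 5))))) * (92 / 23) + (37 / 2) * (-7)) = -6439 / 2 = -3219.50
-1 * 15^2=-225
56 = 56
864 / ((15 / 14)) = 4032 / 5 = 806.40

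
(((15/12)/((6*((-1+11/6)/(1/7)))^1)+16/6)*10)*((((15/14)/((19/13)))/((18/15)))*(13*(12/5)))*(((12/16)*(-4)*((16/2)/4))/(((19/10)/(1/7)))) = -28772250/123823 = -232.37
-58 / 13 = -4.46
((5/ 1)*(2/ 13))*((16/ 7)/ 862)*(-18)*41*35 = -295200/ 5603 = -52.69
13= 13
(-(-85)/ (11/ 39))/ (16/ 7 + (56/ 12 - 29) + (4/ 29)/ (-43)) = -17361981/ 1270379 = -13.67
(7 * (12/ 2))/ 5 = 42/ 5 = 8.40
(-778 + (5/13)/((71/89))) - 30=-745339/923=-807.52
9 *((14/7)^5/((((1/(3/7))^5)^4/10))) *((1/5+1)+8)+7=558638249922772903/79792266297612001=7.00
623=623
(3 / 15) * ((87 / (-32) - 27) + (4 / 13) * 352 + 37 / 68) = 559629 / 35360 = 15.83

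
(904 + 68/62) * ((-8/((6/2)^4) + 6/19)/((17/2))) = 23.11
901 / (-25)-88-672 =-19901 / 25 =-796.04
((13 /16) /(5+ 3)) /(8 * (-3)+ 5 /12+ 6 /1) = -39 /6752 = -0.01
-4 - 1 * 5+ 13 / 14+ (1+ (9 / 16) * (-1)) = -855 / 112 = -7.63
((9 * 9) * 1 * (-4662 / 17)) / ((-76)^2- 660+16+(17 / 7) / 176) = -155076768 / 35828299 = -4.33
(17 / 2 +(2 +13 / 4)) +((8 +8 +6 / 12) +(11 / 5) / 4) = 154 / 5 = 30.80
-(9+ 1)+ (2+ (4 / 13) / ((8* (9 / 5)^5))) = -12279067 / 1535274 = -8.00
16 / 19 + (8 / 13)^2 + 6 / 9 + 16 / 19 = 26294 / 9633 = 2.73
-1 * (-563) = 563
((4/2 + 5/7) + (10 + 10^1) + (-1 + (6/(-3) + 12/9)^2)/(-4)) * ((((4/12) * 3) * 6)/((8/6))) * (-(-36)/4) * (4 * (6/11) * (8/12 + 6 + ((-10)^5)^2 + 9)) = 1554930002436057/77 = 20193896135533.21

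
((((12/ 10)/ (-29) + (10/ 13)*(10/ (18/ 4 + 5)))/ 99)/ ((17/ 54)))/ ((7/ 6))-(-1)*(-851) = -39895450937/ 46881835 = -850.98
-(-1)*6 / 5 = 6 / 5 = 1.20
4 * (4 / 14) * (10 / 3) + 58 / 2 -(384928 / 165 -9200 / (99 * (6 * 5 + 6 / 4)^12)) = -404616374907474647670731959 / 175913474781547254585645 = -2300.09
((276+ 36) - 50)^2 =68644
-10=-10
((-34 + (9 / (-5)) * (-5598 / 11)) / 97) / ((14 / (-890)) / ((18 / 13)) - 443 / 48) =-621729792 / 631805911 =-0.98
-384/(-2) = 192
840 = 840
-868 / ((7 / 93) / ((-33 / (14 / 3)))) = 570834 / 7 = 81547.71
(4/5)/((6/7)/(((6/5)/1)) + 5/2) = 0.25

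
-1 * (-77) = 77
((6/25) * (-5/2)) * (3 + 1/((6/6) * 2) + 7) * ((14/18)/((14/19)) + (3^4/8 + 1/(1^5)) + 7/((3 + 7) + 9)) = -120169/1520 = -79.06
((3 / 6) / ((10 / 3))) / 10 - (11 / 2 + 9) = -2897 / 200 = -14.48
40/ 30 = 4/ 3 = 1.33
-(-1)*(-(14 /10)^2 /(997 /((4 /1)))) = -196 /24925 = -0.01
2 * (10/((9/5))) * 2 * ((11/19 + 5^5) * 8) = 95017600/171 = 555658.48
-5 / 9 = -0.56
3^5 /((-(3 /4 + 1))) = -972 /7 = -138.86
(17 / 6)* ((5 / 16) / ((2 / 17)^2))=24565 / 384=63.97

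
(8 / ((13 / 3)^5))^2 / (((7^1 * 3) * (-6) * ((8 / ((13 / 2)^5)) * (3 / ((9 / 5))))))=-19683 / 103962040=-0.00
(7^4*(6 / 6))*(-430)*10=-10324300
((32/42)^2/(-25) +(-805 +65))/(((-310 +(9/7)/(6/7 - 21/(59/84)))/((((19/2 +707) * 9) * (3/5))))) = 70113909595956/7592286625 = 9234.89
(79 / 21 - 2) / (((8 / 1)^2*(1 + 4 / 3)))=37 / 3136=0.01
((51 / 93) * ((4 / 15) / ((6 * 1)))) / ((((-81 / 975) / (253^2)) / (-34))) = 4809636260 / 7533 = 638475.54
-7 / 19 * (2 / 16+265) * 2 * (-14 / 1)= 103929 / 38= 2734.97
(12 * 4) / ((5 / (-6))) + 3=-273 / 5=-54.60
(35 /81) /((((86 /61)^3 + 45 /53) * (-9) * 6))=-421049755 /192128444262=-0.00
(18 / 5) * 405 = 1458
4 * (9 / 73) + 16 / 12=400 / 219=1.83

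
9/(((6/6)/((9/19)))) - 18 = -13.74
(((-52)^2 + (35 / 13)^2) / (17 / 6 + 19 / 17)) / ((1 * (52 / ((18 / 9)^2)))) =46736502 / 885391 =52.79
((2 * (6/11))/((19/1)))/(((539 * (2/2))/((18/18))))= 12/112651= 0.00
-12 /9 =-4 /3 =-1.33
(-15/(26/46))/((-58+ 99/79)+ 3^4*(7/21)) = 5451/6110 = 0.89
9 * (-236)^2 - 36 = 501228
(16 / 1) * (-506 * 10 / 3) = -80960 / 3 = -26986.67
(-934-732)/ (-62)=833/ 31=26.87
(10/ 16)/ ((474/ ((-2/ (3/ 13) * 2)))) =-65/ 2844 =-0.02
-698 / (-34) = 349 / 17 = 20.53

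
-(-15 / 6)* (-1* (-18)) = 45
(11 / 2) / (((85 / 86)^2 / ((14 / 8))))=142373 / 14450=9.85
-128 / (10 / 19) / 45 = -1216 / 225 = -5.40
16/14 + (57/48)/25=3333/2800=1.19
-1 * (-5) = 5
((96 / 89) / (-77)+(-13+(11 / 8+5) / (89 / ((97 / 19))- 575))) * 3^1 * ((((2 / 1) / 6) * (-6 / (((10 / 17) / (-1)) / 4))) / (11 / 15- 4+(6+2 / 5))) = -1969709459661 / 11613313096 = -169.61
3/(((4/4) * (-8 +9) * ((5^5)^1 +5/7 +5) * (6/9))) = 7/4870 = 0.00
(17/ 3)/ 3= 17/ 9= 1.89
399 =399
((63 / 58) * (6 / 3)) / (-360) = -7 / 1160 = -0.01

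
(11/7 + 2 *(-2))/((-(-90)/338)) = -2873/315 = -9.12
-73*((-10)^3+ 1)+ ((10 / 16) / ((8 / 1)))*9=4667373 / 64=72927.70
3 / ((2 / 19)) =28.50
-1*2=-2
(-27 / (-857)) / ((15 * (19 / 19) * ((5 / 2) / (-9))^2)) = 2916 / 107125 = 0.03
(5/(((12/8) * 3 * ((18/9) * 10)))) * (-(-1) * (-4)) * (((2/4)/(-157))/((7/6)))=2/3297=0.00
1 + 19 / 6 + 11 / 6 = 6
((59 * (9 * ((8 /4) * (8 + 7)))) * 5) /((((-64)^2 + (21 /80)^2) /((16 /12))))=679680000 /26214841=25.93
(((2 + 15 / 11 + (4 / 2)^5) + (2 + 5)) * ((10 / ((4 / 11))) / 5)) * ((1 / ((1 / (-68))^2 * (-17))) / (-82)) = 31688 / 41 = 772.88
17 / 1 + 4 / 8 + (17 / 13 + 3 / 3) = 515 / 26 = 19.81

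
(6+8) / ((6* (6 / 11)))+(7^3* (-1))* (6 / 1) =-36967 / 18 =-2053.72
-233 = -233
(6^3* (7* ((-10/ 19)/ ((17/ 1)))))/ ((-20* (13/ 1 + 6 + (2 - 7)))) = 0.17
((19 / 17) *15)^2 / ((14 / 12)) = 487350 / 2023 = 240.90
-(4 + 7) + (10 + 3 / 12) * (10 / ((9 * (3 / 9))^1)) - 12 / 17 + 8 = 3107 / 102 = 30.46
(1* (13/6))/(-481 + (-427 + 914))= 13/36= 0.36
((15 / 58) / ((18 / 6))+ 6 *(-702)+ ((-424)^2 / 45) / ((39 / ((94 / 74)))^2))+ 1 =-22861893140093 / 5434669890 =-4206.68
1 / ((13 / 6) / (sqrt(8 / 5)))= 12 * sqrt(10) / 65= 0.58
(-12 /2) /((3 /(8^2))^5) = -26512143.80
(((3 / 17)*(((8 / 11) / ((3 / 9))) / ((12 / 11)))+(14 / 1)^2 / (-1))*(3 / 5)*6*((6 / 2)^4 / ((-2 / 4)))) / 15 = 3232872 / 425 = 7606.76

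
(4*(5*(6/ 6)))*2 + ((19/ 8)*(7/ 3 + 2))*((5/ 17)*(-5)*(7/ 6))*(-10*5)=1129585/ 1224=922.86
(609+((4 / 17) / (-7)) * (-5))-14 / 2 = 71658 / 119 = 602.17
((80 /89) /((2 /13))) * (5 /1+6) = 5720 /89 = 64.27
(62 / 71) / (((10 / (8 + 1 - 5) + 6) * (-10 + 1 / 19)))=-2356 / 228123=-0.01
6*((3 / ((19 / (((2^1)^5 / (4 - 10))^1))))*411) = -39456 / 19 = -2076.63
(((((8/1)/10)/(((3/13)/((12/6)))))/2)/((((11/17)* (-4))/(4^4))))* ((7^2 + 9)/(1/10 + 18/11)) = -6562816/573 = -11453.43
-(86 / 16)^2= -1849 / 64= -28.89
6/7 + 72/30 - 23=-691/35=-19.74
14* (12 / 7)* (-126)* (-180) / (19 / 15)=8164800 / 19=429726.32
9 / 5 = 1.80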